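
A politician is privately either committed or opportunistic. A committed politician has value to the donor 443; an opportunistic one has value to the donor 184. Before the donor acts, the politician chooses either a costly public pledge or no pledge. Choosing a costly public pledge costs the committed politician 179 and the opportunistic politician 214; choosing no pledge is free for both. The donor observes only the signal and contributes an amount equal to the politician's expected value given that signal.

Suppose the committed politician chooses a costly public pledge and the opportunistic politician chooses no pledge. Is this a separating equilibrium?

If types separate, pledge earns payment 443 and no pledge earns 184.
Committed: pledge gives 443 − 179 = 264; no pledge gives 184 − 0 = 184. No deviation. ✓
Opportunistic: no pledge gives 184 − 0 = 184; pledge gives 443 − 214 = 229. Would deviate. ✗

No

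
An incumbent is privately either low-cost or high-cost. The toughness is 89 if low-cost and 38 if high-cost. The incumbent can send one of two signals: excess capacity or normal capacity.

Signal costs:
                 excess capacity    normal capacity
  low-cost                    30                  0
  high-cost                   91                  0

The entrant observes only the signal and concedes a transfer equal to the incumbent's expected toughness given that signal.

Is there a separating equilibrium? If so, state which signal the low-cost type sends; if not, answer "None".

excess capacity

Try low-cost → excess capacity, high-cost → normal capacity:
  If types separate, excess capacity earns payment 89 and normal capacity earns 38.
  Low-cost: excess capacity gives 89 − 30 = 59; normal capacity gives 38 − 0 = 38. No deviation. ✓
  High-cost: normal capacity gives 38 − 0 = 38; excess capacity gives 89 − 91 = -2. No deviation. ✓
Both hold — the low-cost type sends excess capacity.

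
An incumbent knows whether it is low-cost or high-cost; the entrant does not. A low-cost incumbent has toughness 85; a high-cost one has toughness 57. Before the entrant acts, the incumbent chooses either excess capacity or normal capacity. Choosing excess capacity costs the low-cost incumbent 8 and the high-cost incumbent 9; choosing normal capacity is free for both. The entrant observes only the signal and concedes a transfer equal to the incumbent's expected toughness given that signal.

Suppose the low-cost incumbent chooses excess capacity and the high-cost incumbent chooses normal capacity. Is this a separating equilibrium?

Under separation the entrant infers type exactly: excess capacity → low-cost (pays 85), normal capacity → high-cost (pays 57).
Low-cost: excess capacity gives 85 − 8 = 77; normal capacity gives 57 − 0 = 57. No deviation. ✓
High-cost: normal capacity gives 57 − 0 = 57; excess capacity gives 85 − 9 = 76. Would deviate. ✗

No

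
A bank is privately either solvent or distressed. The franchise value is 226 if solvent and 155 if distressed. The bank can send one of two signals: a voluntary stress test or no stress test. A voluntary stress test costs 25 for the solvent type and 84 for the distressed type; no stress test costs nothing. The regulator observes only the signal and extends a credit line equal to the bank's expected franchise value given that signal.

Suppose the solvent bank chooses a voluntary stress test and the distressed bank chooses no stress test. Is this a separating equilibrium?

Under separation the regulator infers type exactly: stress test → solvent (pays 226), no stress test → distressed (pays 155).
Solvent: stress test gives 226 − 25 = 201; no stress test gives 155 − 0 = 155. No deviation. ✓
Distressed: no stress test gives 155 − 0 = 155; stress test gives 226 − 84 = 142. No deviation. ✓
Both incentive constraints hold.

Yes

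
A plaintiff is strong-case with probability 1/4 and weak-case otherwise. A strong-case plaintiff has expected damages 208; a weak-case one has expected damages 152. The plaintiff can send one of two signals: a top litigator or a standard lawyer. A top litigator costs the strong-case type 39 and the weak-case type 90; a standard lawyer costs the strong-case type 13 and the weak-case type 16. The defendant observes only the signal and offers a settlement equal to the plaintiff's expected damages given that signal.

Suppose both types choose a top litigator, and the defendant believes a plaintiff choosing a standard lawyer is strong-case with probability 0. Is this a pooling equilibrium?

On the equilibrium path (top litigator) the defendant holds the prior 1/4 and pays 1/4·208 + 3/4·152 = 166. Off-path (standard lawyer) belief 0 gives 0·208 + 1·152 = 152.
Strong-case: top litigator gives 166 − 39 = 127; standard lawyer gives 152 − 13 = 139. Deviates. ✗
Weak-case: top litigator gives 166 − 90 = 76; standard lawyer gives 152 − 16 = 136. Deviates. ✗

No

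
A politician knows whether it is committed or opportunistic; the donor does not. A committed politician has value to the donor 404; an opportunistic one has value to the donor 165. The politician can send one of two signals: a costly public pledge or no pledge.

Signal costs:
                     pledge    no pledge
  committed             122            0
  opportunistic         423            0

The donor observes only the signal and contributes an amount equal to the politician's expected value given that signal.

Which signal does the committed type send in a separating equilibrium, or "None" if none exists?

pledge

Try committed → pledge, opportunistic → no pledge:
  Under separation the donor infers type exactly: pledge → committed (pays 404), no pledge → opportunistic (pays 165).
  Committed: pledge gives 404 − 122 = 282; no pledge gives 165 − 0 = 165. No deviation. ✓
  Opportunistic: no pledge gives 165 − 0 = 165; pledge gives 404 − 423 = -19. No deviation. ✓
Both hold — the committed type sends pledge.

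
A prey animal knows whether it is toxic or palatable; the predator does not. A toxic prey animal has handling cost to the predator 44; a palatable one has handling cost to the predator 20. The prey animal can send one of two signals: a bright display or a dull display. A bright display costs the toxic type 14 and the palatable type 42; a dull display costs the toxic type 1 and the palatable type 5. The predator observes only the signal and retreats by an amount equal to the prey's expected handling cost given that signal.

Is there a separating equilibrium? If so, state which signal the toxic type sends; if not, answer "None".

Try toxic → bright display, palatable → dull display:
  Under separation the predator infers type exactly: bright display → toxic (pays 44), dull display → palatable (pays 20).
  Toxic: bright display gives 44 − 14 = 30; dull display gives 20 − 1 = 19. No deviation. ✓
  Palatable: dull display gives 20 − 5 = 15; bright display gives 44 − 42 = 2. No deviation. ✓
Both hold — the toxic type sends bright display.

bright display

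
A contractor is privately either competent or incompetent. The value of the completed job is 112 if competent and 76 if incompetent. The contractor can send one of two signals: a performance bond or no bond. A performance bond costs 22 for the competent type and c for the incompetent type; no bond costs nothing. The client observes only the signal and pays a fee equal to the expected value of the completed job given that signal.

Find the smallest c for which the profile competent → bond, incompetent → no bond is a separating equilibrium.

36

Under separation: bond → competent (pays 112); no bond → incompetent (pays 76).
Competent: 112 − 22 = 90 ≥ 76 − 0 = 76. Holds regardless of c. ✓
Incompetent: 76 − 0 ≥ 112 − c, so c ≥ 112 − 76 = 36.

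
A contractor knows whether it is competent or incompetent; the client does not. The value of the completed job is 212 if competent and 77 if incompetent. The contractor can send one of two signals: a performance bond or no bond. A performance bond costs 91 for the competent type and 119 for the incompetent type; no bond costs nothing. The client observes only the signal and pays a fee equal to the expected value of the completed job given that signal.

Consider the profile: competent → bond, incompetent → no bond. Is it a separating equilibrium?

No

If types separate, bond earns payment 212 and no bond earns 77.
Competent: bond gives 212 − 91 = 121; no bond gives 77 − 0 = 77. No deviation. ✓
Incompetent: no bond gives 77 − 0 = 77; bond gives 212 − 119 = 93. Would deviate. ✗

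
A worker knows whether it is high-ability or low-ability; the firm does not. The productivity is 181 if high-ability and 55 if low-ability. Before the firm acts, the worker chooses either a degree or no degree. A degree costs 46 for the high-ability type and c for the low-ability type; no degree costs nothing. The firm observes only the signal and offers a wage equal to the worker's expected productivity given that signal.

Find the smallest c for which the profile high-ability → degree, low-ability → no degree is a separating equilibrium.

126

Under separation: degree → high-ability (pays 181); no degree → low-ability (pays 55).
High-ability: 181 − 46 = 135 ≥ 55 − 0 = 55. Holds regardless of c. ✓
Low-ability: 55 − 0 ≥ 181 − c, so c ≥ 181 − 55 = 126.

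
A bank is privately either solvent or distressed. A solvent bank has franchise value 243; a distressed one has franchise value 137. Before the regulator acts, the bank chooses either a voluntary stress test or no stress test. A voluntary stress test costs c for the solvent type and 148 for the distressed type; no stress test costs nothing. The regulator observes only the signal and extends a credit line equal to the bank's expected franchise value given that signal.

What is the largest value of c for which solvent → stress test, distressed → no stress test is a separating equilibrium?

106

Under separation: stress test → solvent (pays 243); no stress test → distressed (pays 137).
Distressed: 137 − 0 = 137 ≥ 243 − 148 = 95. Holds regardless of c. ✓
Solvent: 243 − c ≥ 137 − 0, so c ≤ 243 − 137 = 106.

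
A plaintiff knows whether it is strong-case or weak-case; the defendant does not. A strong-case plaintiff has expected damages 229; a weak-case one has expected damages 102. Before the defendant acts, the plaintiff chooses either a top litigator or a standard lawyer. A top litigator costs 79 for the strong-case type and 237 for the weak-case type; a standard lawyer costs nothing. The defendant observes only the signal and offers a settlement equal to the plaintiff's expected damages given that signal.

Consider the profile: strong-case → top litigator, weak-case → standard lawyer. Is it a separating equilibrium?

If types separate, top litigator earns payment 229 and standard lawyer earns 102.
Strong-case: top litigator gives 229 − 79 = 150; standard lawyer gives 102 − 0 = 102. No deviation. ✓
Weak-case: standard lawyer gives 102 − 0 = 102; top litigator gives 229 − 237 = -8. No deviation. ✓
Neither type gains from mimicking the other.

Yes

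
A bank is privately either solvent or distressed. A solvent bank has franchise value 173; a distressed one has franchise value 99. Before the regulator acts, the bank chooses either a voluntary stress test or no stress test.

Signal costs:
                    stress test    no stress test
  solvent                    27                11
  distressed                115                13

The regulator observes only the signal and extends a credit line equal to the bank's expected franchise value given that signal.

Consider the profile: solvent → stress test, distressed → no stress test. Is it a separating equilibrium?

If types separate, stress test earns payment 173 and no stress test earns 99.
Solvent: stress test gives 173 − 27 = 146; no stress test gives 99 − 11 = 88. No deviation. ✓
Distressed: no stress test gives 99 − 13 = 86; stress test gives 173 − 115 = 58. No deviation. ✓
Neither type gains from mimicking the other.

Yes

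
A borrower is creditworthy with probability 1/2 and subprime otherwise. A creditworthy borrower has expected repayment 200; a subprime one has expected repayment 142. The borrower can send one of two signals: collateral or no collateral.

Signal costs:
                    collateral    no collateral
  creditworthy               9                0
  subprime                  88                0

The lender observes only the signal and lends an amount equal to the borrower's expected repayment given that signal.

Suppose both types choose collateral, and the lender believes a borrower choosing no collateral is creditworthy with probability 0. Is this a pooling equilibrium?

On the equilibrium path (collateral) the lender holds the prior 1/2 and pays 1/2·200 + 1/2·142 = 171. Off-path (no collateral) belief 0 gives 0·200 + 1·142 = 142.
Creditworthy: collateral gives 171 − 9 = 162; no collateral gives 142 − 0 = 142. Stays. ✓
Subprime: collateral gives 171 − 88 = 83; no collateral gives 142 − 0 = 142. Deviates. ✗

No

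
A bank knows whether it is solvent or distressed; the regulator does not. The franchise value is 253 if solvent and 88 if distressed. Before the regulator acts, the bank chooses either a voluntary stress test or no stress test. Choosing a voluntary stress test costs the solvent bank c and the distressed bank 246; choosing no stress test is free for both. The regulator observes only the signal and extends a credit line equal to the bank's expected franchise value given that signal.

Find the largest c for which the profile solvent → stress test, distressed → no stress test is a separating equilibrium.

165

Under separation: stress test → solvent (pays 253); no stress test → distressed (pays 88).
Distressed: 88 − 0 = 88 ≥ 253 − 246 = 7. Holds regardless of c. ✓
Solvent: 253 − c ≥ 88 − 0, so c ≤ 253 − 88 = 165.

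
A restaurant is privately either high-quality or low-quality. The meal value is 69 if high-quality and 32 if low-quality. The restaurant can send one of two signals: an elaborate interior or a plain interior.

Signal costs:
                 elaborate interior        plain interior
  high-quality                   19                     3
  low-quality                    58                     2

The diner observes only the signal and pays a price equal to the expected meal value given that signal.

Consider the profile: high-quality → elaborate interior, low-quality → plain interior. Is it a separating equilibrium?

Yes

If types separate, elaborate interior earns payment 69 and plain interior earns 32.
High-quality: elaborate interior gives 69 − 19 = 50; plain interior gives 32 − 3 = 29. No deviation. ✓
Low-quality: plain interior gives 32 − 2 = 30; elaborate interior gives 69 − 58 = 11. No deviation. ✓
Both incentive constraints hold.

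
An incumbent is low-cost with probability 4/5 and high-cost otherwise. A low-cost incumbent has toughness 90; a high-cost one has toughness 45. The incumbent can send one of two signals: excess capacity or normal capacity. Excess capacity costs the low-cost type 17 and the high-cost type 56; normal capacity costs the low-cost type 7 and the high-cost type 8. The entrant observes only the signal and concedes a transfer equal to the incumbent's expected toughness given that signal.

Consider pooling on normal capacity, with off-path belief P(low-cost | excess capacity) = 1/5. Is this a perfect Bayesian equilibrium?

At the pooled signal (normal capacity) the entrant holds the prior 4/5 and pays 4/5·90 + 1/5·45 = 81. Off-path (excess capacity) belief 1/5 gives 1/5·90 + 4/5·45 = 54.
Low-cost: normal capacity gives 81 − 7 = 74; excess capacity gives 54 − 17 = 37. Stays. ✓
High-cost: normal capacity gives 81 − 8 = 73; excess capacity gives 54 − 56 = -2. Stays. ✓

Yes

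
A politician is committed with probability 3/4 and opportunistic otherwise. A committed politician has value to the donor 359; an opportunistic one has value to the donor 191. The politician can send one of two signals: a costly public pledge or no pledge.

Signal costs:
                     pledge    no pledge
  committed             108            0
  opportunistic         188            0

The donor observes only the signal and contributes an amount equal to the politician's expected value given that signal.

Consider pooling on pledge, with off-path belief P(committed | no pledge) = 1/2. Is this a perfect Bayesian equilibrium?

On the equilibrium path (pledge) the donor holds the prior 3/4 and pays 3/4·359 + 1/4·191 = 317. Off-path (no pledge) belief 1/2 gives 1/2·359 + 1/2·191 = 275.
Committed: pledge gives 317 − 108 = 209; no pledge gives 275 − 0 = 275. Deviates. ✗
Opportunistic: pledge gives 317 − 188 = 129; no pledge gives 275 − 0 = 275. Deviates. ✗

No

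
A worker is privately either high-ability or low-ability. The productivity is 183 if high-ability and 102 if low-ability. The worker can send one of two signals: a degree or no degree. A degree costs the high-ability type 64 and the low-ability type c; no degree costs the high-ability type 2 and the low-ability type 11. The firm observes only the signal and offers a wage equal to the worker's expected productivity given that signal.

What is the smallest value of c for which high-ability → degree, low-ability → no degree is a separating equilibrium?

Under separation: degree → high-ability (pays 183); no degree → low-ability (pays 102).
High-ability: 183 − 64 = 119 ≥ 102 − 2 = 100. Holds regardless of c. ✓
Low-ability: 102 − 11 ≥ 183 − c, so c ≥ 183 − 91 = 92.

92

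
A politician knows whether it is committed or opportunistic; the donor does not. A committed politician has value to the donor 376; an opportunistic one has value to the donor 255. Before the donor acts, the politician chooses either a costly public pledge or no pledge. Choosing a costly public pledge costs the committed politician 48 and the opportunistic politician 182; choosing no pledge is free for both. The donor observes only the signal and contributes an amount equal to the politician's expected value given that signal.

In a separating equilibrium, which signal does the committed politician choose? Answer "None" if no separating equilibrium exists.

pledge

Try committed → pledge, opportunistic → no pledge:
  If types separate, pledge earns payment 376 and no pledge earns 255.
  Committed: pledge gives 376 − 48 = 328; no pledge gives 255 − 0 = 255. No deviation. ✓
  Opportunistic: no pledge gives 255 − 0 = 255; pledge gives 376 − 182 = 194. No deviation. ✓
Both hold — the committed type sends pledge.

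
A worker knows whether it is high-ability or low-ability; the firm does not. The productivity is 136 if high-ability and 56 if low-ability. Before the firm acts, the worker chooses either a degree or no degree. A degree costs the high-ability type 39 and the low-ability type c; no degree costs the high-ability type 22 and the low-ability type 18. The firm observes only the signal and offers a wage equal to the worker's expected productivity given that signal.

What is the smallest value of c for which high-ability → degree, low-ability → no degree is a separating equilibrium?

Under separation: degree → high-ability (pays 136); no degree → low-ability (pays 56).
High-ability: 136 − 39 = 97 ≥ 56 − 22 = 34. Holds regardless of c. ✓
Low-ability: 56 − 18 ≥ 136 − c, so c ≥ 136 − 38 = 98.

98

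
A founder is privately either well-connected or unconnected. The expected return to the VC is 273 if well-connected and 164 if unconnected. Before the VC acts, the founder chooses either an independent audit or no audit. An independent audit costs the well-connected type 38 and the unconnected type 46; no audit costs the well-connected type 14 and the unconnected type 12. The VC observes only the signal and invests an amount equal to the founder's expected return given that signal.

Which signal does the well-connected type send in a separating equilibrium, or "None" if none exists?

None

Try well-connected → audit, unconnected → no audit:
  If types separate, audit earns payment 273 and no audit earns 164.
  Well-connected: audit gives 273 − 38 = 235; no audit gives 164 − 14 = 150. No deviation. ✓
  Unconnected: no audit gives 164 − 12 = 152; audit gives 273 − 46 = 227. Would deviate. ✗
Try well-connected → no audit, unconnected → audit:
  If types separate, no audit earns payment 273 and audit earns 164.
  Well-connected: no audit gives 273 − 14 = 259; audit gives 164 − 38 = 126. No deviation. ✓
  Unconnected: audit gives 164 − 46 = 118; no audit gives 273 − 12 = 261. Would deviate. ✗
Neither assignment is incentive-compatible.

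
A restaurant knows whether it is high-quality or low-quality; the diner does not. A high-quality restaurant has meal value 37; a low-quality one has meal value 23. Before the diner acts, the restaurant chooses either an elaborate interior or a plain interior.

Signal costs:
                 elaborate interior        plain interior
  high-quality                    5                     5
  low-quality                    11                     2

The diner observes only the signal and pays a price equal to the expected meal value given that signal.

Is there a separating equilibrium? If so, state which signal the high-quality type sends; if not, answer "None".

None

Try high-quality → elaborate interior, low-quality → plain interior:
  Under separation the diner infers type exactly: elaborate interior → high-quality (pays 37), plain interior → low-quality (pays 23).
  High-quality: elaborate interior gives 37 − 5 = 32; plain interior gives 23 − 5 = 18. No deviation. ✓
  Low-quality: plain interior gives 23 − 2 = 21; elaborate interior gives 37 − 11 = 26. Would deviate. ✗
Try high-quality → plain interior, low-quality → elaborate interior:
  Under separation the diner infers type exactly: plain interior → high-quality (pays 37), elaborate interior → low-quality (pays 23).
  High-quality: plain interior gives 37 − 5 = 32; elaborate interior gives 23 − 5 = 18. No deviation. ✓
  Low-quality: elaborate interior gives 23 − 11 = 12; plain interior gives 37 − 2 = 35. Would deviate. ✗
Neither assignment is incentive-compatible.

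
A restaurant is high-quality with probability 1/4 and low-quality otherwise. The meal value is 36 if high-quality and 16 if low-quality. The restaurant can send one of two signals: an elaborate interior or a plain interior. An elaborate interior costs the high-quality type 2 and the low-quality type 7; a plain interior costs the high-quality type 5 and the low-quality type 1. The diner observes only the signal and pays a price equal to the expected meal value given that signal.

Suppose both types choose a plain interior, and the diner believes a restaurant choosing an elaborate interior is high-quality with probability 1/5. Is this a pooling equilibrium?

At the pooled signal (plain interior) the diner holds the prior 1/4 and pays 1/4·36 + 3/4·16 = 21. Off-path (elaborate interior) belief 1/5 gives 1/5·36 + 4/5·16 = 20.
High-quality: plain interior gives 21 − 5 = 16; elaborate interior gives 20 − 2 = 18. Deviates. ✗
Low-quality: plain interior gives 21 − 1 = 20; elaborate interior gives 20 − 7 = 13. Stays. ✓

No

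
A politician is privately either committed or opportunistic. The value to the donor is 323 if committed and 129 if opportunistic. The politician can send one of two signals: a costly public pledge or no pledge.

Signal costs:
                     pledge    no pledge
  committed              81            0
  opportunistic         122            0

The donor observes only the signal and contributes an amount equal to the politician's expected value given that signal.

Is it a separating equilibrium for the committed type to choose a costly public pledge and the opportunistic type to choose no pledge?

If types separate, pledge earns payment 323 and no pledge earns 129.
Committed: pledge gives 323 − 81 = 242; no pledge gives 129 − 0 = 129. No deviation. ✓
Opportunistic: no pledge gives 129 − 0 = 129; pledge gives 323 − 122 = 201. Would deviate. ✗

No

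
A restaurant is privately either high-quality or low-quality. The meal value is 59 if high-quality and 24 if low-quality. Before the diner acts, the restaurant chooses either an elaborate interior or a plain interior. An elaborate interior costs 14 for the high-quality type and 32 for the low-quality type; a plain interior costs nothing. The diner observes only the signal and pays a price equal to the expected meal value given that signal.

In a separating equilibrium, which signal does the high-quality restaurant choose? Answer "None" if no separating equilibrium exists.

None

Try high-quality → elaborate interior, low-quality → plain interior:
  Under separation the diner infers type exactly: elaborate interior → high-quality (pays 59), plain interior → low-quality (pays 24).
  High-quality: elaborate interior gives 59 − 14 = 45; plain interior gives 24 − 0 = 24. No deviation. ✓
  Low-quality: plain interior gives 24 − 0 = 24; elaborate interior gives 59 − 32 = 27. Would deviate. ✗
Try high-quality → plain interior, low-quality → elaborate interior:
  Under separation the diner infers type exactly: plain interior → high-quality (pays 59), elaborate interior → low-quality (pays 24).
  High-quality: plain interior gives 59 − 0 = 59; elaborate interior gives 24 − 14 = 10. No deviation. ✓
  Low-quality: elaborate interior gives 24 − 32 = -8; plain interior gives 59 − 0 = 59. Would deviate. ✗
Neither assignment is incentive-compatible.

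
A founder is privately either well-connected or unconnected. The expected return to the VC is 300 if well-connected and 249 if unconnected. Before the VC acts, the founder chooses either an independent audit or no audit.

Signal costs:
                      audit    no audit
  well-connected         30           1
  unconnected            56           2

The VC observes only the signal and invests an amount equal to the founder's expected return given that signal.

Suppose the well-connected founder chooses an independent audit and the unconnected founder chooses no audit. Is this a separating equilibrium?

If types separate, audit earns payment 300 and no audit earns 249.
Well-connected: audit gives 300 − 30 = 270; no audit gives 249 − 1 = 248. No deviation. ✓
Unconnected: no audit gives 249 − 2 = 247; audit gives 300 − 56 = 244. No deviation. ✓
Neither type gains from mimicking the other.

Yes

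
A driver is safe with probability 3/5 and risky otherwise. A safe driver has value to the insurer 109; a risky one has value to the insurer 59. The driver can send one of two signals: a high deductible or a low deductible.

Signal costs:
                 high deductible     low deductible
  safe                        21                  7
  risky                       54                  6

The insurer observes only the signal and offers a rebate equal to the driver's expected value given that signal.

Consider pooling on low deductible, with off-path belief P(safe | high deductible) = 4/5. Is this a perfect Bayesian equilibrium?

On the equilibrium path (low deductible) the insurer holds the prior 3/5 and pays 3/5·109 + 2/5·59 = 89. Off-path (high deductible) belief 4/5 gives 4/5·109 + 1/5·59 = 99.
Safe: low deductible gives 89 − 7 = 82; high deductible gives 99 − 21 = 78. Stays. ✓
Risky: low deductible gives 89 − 6 = 83; high deductible gives 99 − 54 = 45. Stays. ✓
Beliefs are Bayes-consistent on-path and both types best-respond.

Yes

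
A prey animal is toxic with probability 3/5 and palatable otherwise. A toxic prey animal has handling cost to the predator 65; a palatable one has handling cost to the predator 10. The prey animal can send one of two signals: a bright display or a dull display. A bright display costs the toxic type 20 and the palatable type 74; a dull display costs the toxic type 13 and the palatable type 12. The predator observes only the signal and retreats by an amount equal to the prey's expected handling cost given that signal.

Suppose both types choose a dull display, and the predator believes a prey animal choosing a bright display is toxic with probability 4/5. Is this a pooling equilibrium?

No

At the pooled signal (dull display) the predator holds the prior 3/5 and pays 3/5·65 + 2/5·10 = 43. Off-path (bright display) belief 4/5 gives 4/5·65 + 1/5·10 = 54.
Toxic: dull display gives 43 − 13 = 30; bright display gives 54 − 20 = 34. Deviates. ✗
Palatable: dull display gives 43 − 12 = 31; bright display gives 54 − 74 = -20. Stays. ✓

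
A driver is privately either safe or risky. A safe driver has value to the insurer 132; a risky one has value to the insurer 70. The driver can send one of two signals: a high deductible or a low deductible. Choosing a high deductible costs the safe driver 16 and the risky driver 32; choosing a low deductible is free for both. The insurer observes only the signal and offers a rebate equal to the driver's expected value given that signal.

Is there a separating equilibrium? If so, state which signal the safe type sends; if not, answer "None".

Try safe → high deductible, risky → low deductible:
  If types separate, high deductible earns payment 132 and low deductible earns 70.
  Safe: high deductible gives 132 − 16 = 116; low deductible gives 70 − 0 = 70. No deviation. ✓
  Risky: low deductible gives 70 − 0 = 70; high deductible gives 132 − 32 = 100. Would deviate. ✗
Try safe → low deductible, risky → high deductible:
  If types separate, low deductible earns payment 132 and high deductible earns 70.
  Safe: low deductible gives 132 − 0 = 132; high deductible gives 70 − 16 = 54. No deviation. ✓
  Risky: high deductible gives 70 − 32 = 38; low deductible gives 132 − 0 = 132. Would deviate. ✗
Neither assignment is incentive-compatible.

None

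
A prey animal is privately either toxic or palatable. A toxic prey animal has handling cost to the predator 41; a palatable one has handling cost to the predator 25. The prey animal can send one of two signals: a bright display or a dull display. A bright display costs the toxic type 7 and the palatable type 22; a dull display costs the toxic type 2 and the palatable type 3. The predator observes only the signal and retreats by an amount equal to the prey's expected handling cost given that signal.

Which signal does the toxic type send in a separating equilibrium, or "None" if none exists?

bright display

Try toxic → bright display, palatable → dull display:
  If types separate, bright display earns payment 41 and dull display earns 25.
  Toxic: bright display gives 41 − 7 = 34; dull display gives 25 − 2 = 23. No deviation. ✓
  Palatable: dull display gives 25 − 3 = 22; bright display gives 41 − 22 = 19. No deviation. ✓
Both hold — the toxic type sends bright display.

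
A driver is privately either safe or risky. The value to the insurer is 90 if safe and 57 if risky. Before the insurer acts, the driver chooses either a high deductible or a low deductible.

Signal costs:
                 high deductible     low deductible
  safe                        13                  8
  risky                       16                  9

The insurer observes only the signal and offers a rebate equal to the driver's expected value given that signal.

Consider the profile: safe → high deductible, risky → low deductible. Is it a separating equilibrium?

Under separation the insurer infers type exactly: high deductible → safe (pays 90), low deductible → risky (pays 57).
Safe: high deductible gives 90 − 13 = 77; low deductible gives 57 − 8 = 49. No deviation. ✓
Risky: low deductible gives 57 − 9 = 48; high deductible gives 90 − 16 = 74. Would deviate. ✗

No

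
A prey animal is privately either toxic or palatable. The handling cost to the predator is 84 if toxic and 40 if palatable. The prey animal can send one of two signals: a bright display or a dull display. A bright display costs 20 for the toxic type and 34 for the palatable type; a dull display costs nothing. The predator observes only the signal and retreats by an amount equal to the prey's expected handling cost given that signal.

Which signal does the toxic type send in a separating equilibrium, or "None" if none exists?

None

Try toxic → bright display, palatable → dull display:
  If types separate, bright display earns payment 84 and dull display earns 40.
  Toxic: bright display gives 84 − 20 = 64; dull display gives 40 − 0 = 40. No deviation. ✓
  Palatable: dull display gives 40 − 0 = 40; bright display gives 84 − 34 = 50. Would deviate. ✗
Try toxic → dull display, palatable → bright display:
  If types separate, dull display earns payment 84 and bright display earns 40.
  Toxic: dull display gives 84 − 0 = 84; bright display gives 40 − 20 = 20. No deviation. ✓
  Palatable: bright display gives 40 − 34 = 6; dull display gives 84 − 0 = 84. Would deviate. ✗
Neither assignment is incentive-compatible.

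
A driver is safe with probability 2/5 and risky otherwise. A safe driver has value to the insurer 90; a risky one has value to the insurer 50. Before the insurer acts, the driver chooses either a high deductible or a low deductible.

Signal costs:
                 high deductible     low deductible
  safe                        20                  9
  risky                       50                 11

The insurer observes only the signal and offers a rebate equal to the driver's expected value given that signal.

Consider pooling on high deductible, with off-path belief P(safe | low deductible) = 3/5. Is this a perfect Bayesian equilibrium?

On the equilibrium path (high deductible) the insurer holds the prior 2/5 and pays 2/5·90 + 3/5·50 = 66. Off-path (low deductible) belief 3/5 gives 3/5·90 + 2/5·50 = 74.
Safe: high deductible gives 66 − 20 = 46; low deductible gives 74 − 9 = 65. Deviates. ✗
Risky: high deductible gives 66 − 50 = 16; low deductible gives 74 − 11 = 63. Deviates. ✗

No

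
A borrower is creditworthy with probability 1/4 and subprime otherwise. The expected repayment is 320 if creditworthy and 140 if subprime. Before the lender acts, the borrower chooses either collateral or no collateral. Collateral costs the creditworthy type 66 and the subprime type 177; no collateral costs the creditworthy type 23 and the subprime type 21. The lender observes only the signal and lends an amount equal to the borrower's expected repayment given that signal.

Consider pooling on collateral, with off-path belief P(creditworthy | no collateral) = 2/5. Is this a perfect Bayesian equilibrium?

No

At the pooled signal (collateral) the lender holds the prior 1/4 and pays 1/4·320 + 3/4·140 = 185. Off-path (no collateral) belief 2/5 gives 2/5·320 + 3/5·140 = 212.
Creditworthy: collateral gives 185 − 66 = 119; no collateral gives 212 − 23 = 189. Deviates. ✗
Subprime: collateral gives 185 − 177 = 8; no collateral gives 212 − 21 = 191. Deviates. ✗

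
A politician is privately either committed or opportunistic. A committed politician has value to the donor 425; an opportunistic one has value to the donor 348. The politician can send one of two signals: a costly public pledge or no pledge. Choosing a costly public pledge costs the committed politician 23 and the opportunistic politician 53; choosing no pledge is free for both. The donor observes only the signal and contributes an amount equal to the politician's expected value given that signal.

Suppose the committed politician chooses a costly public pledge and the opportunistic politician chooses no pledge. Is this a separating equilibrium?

Under separation the donor infers type exactly: pledge → committed (pays 425), no pledge → opportunistic (pays 348).
Committed: pledge gives 425 − 23 = 402; no pledge gives 348 − 0 = 348. No deviation. ✓
Opportunistic: no pledge gives 348 − 0 = 348; pledge gives 425 − 53 = 372. Would deviate. ✗

No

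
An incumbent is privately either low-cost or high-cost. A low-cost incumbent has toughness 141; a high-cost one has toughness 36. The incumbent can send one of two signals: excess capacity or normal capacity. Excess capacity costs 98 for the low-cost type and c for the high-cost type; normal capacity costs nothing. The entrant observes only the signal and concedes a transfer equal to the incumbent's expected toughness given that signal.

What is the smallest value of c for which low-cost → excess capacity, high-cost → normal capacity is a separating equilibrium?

105

Under separation: excess capacity → low-cost (pays 141); normal capacity → high-cost (pays 36).
Low-cost: 141 − 98 = 43 ≥ 36 − 0 = 36. Holds regardless of c. ✓
High-cost: 36 − 0 ≥ 141 − c, so c ≥ 141 − 36 = 105.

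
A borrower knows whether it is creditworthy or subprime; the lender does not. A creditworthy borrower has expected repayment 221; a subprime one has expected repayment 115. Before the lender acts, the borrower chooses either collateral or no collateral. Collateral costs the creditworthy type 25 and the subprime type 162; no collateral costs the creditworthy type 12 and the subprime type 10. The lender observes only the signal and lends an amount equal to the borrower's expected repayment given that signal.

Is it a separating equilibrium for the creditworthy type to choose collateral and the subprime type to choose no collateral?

If types separate, collateral earns payment 221 and no collateral earns 115.
Creditworthy: collateral gives 221 − 25 = 196; no collateral gives 115 − 12 = 103. No deviation. ✓
Subprime: no collateral gives 115 − 10 = 105; collateral gives 221 − 162 = 59. No deviation. ✓
Both incentive constraints hold.

Yes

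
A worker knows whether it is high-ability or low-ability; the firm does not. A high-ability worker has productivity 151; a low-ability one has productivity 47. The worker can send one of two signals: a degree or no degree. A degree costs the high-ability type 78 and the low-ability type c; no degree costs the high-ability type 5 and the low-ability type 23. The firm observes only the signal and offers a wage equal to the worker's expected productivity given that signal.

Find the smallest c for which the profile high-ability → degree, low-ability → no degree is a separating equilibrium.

Under separation: degree → high-ability (pays 151); no degree → low-ability (pays 47).
High-ability: 151 − 78 = 73 ≥ 47 − 5 = 42. Holds regardless of c. ✓
Low-ability: 47 − 23 ≥ 151 − c, so c ≥ 151 − 24 = 127.

127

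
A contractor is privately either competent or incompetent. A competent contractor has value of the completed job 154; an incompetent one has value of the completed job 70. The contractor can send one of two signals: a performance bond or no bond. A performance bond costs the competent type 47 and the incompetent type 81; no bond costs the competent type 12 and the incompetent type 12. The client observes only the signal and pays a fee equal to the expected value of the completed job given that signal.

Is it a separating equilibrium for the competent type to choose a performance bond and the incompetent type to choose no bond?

If types separate, bond earns payment 154 and no bond earns 70.
Competent: bond gives 154 − 47 = 107; no bond gives 70 − 12 = 58. No deviation. ✓
Incompetent: no bond gives 70 − 12 = 58; bond gives 154 − 81 = 73. Would deviate. ✗

No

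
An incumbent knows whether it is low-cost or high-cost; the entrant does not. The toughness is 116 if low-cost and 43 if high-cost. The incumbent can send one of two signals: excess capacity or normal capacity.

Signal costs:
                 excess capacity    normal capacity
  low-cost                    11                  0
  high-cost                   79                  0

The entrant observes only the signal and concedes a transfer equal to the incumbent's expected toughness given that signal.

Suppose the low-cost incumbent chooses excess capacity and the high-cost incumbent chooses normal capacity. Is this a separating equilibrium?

If types separate, excess capacity earns payment 116 and normal capacity earns 43.
Low-cost: excess capacity gives 116 − 11 = 105; normal capacity gives 43 − 0 = 43. No deviation. ✓
High-cost: normal capacity gives 43 − 0 = 43; excess capacity gives 116 − 79 = 37. No deviation. ✓
Neither type gains from mimicking the other.

Yes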